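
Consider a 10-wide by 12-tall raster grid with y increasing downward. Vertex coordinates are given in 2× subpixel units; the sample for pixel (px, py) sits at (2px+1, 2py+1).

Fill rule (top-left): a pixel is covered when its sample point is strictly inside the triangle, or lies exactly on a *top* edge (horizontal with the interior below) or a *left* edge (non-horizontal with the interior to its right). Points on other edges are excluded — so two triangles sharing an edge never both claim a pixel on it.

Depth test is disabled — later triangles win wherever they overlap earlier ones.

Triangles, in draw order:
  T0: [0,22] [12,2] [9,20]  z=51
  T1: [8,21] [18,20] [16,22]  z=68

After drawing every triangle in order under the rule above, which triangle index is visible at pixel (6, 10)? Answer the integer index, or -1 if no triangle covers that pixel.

T0:
  2·area = 156
  edge (0, 22)→(12, 2): d=(12,-20) top-left  bias=+0
  edge (12, 2)→(9, 20): d=(-3,18) right/bottom  bias=-1
  edge (9, 20)→(0, 22): d=(-9,2) right/bottom  bias=-1
    (5,2)@(11, 5): e=[16,9,131] → #
    (6,2)@(13, 5): e=[56,-27,127] → ·
    (4,3)@(9, 7): e=[0,39,117] → #  [on edge]
    (6,3)@(13, 7): e=[80,-33,109] → ·
    (4,4)@(9, 9): e=[24,33,99] → #
    (5,4)@(11, 9): e=[64,-3,95] → ·
    (3,5)@(7, 11): e=[8,63,85] → #
    (5,5)@(11, 11): e=[88,-9,77] → ·
    (3,6)@(7, 13): e=[32,57,67] → #
    (5,6)@(11, 13): e=[112,-15,59] → ·
    (2,7)@(5, 15): e=[16,87,53] → #
    (5,7)@(11, 15): e=[136,-21,41] → ·
    (1,8)@(3, 17): e=[0,117,39] → #  [on edge]
  covered (21 px):
    · · · · · · · · · ·
    · · · · · · · · · ·
    · · · · · # · · · ·
    · · · · # # · · · ·
    · · · · # · · · · ·
    · · · # # · · · · ·
    · · · # # · · · · ·
    · · # # # · · · · ·
    · # # # # · · · · ·
    · # # # # · · · · ·
    # # · · · · · · · ·
    · · · · · · · · · ·
T1:
  2·area = 18
  edge (8, 21)→(18, 20): d=(10,-1) top-left  bias=+0
  edge (18, 20)→(16, 22): d=(-2,2) right/bottom  bias=-1
  edge (16, 22)→(8, 21): d=(-8,-1) top-left  bias=+0
    (9,9)@(19, 19): e=[-9,0,27] → ·  [on edge]
    (4,10)@(9, 21): e=[1,16,1] → #
    (5,10)@(11, 21): e=[3,12,3] → #
    (6,10)@(13, 21): e=[5,8,5] → #
    (7,10)@(15, 21): e=[7,4,7] → #
    (8,10)@(17, 21): e=[9,0,9] → ·  [on edge]
    (4,11)@(9, 23): e=[21,12,-15] → ·
    (5,11)@(11, 23): e=[23,8,-13] → ·
    (6,11)@(13, 23): e=[25,4,-11] → ·
    (7,11)@(15, 23): e=[27,0,-9] → ·  [on edge]
  covered (4 px):
    · · · · · · · · · ·
    · · · · · · · · · ·
    · · · · · · · · · ·
    · · · · · · · · · ·
    · · · · · · · · · ·
    · · · · · · · · · ·
    · · · · · · · · · ·
    · · · · · · · · · ·
    · · · · · · · · · ·
    · · · · · · · · · ·
    · · · · # # # # · ·
    · · · · · · · · · ·

Z-buffer (winner per pixel, '.' = empty):
  . . . . . . . . . .
  . . . . . . . . . .
  . . . . . 0 . . . .
  . . . . 0 0 . . . .
  . . . . 0 . . . . .
  . . . 0 0 . . . . .
  . . . 0 0 . . . . .
  . . 0 0 0 . . . . .
  . 0 0 0 0 . . . . .
  . 0 0 0 0 . . . . .
  0 0 . . 1 1 1 1 . .
  . . . . . . . . . .

Final: 1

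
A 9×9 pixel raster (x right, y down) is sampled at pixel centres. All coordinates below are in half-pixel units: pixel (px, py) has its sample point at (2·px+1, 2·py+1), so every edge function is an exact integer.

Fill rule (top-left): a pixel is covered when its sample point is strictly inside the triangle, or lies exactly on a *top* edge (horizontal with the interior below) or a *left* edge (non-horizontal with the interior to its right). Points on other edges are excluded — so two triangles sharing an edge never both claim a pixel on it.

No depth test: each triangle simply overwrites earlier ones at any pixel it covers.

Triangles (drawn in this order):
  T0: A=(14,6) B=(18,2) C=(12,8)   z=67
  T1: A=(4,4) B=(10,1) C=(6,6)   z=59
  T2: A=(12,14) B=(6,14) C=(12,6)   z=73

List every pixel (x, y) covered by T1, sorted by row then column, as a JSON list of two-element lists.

T0:
  degenerate (2·area = 0) — covers nothing
T1:
  2·area = 18
  edge (4, 4)→(10, 1): d=(6,-3) top-left  bias=+0
  edge (10, 1)→(6, 6): d=(-4,5) right/bottom  bias=-1
  edge (6, 6)→(4, 4): d=(-2,-2) top-left  bias=+0
    (0,0)@(1, 1): e=[-27,45,0] → ·  [on edge]
    (1,1)@(3, 3): e=[-9,27,0] → ·  [on edge]
    (3,1)@(7, 3): e=[3,7,8] → █
    (4,1)@(9, 3): e=[9,-3,12] → ·
    (2,2)@(5, 5): e=[9,9,0] → █  [on edge]
    (3,2)@(7, 5): e=[15,-1,4] → ·
    (2,3)@(5, 7): e=[21,1,-4] → ·
    (3,3)@(7, 7): e=[27,-9,0] → ·  [on edge]
    (4,4)@(9, 9): e=[45,-27,0] → ·  [on edge]
    (5,5)@(11, 11): e=[63,-45,0] → ·  [on edge]
    (6,6)@(13, 13): e=[81,-63,0] → ·  [on edge]
    (7,7)@(15, 15): e=[99,-81,0] → ·  [on edge]
    (8,8)@(17, 17): e=[117,-99,0] → ·  [on edge]
  covered (2 px):
    · · · · · · · · ·
    · · · █ · · · · ·
    · · █ · · · · · ·
    · · · · · · · · ·
    · · · · · · · · ·
    · · · · · · · · ·
    · · · · · · · · ·
    · · · · · · · · ·
    · · · · · · · · ·
T2:
  2·area = 48
  edge (12, 14)→(6, 14): d=(-6,0) right/bottom  bias=-1
  edge (6, 14)→(12, 6): d=(6,-8) top-left  bias=+0
  edge (12, 6)→(12, 14): d=(0,8) right/bottom  bias=-1
    (5,4)@(11, 9): e=[30,10,8] → █
    (6,4)@(13, 9): e=[30,26,-8] → ·
    (4,5)@(9, 11): e=[18,6,24] → █
    (6,5)@(13, 11): e=[18,38,-8] → ·
    (3,6)@(7, 13): e=[6,2,40] → █
    (6,6)@(13, 13): e=[6,50,-8] → ·
    (3,7)@(7, 15): e=[-6,14,40] → ·
    (4,7)@(9, 15): e=[-6,30,24] → ·
    (5,7)@(11, 15): e=[-6,46,8] → ·
  covered (6 px):
    · · · · · · · · ·
    · · · · · · · · ·
    · · · · · · · · ·
    · · · · · · · · ·
    · · · · · █ · · ·
    · · · · █ █ · · ·
    · · · █ █ █ · · ·
    · · · · · · · · ·
    · · · · · · · · ·

Final: [[3,1],[2,2]]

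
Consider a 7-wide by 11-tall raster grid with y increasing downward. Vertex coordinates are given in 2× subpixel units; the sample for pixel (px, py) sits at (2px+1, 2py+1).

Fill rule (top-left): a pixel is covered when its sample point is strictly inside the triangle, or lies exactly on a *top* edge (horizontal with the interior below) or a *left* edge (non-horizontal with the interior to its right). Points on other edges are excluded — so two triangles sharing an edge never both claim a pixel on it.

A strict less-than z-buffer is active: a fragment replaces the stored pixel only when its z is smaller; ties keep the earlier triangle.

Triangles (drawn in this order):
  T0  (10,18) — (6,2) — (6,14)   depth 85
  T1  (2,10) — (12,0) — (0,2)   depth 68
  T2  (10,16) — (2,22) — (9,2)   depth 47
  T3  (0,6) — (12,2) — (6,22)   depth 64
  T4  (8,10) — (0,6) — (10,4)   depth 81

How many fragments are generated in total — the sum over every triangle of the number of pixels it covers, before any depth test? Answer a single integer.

T0:
  2·area = 48  (B↔C swapped to make it positive)
  edge (10, 18)→(6, 14): d=(-4,-4) top-left  bias=+0
  edge (6, 14)→(6, 2): d=(0,-12) top-left  bias=+0
  edge (6, 2)→(10, 18): d=(4,16) right/bottom  bias=-1
    (3,3)@(7, 7): e=[32,12,4] → #
    (4,3)@(9, 7): e=[40,36,-28] → ·
    (0,4)@(1, 9): e=[0,-60,108] → ·  [on edge]
    (3,4)@(7, 9): e=[24,12,12] → #
    (4,4)@(9, 9): e=[32,36,-20] → ·
    (1,5)@(3, 11): e=[0,-36,84] → ·  [on edge]
    (3,5)@(7, 11): e=[16,12,20] → #
    (4,5)@(9, 11): e=[24,36,-12] → ·
    (2,6)@(5, 13): e=[0,-12,60] → ·  [on edge]
    (3,6)@(7, 13): e=[8,12,28] → #
    (4,6)@(9, 13): e=[16,36,-4] → ·
    (3,7)@(7, 15): e=[0,12,36] → #  [on edge]
    (4,8)@(9, 17): e=[0,36,12] → #  [on edge]
    (5,9)@(11, 19): e=[0,60,-12] → ·  [on edge]
    (6,10)@(13, 21): e=[0,84,-36] → ·  [on edge]
  covered (7 px):
    · · · · · · ·
    · · · · · · ·
    · · · · · · ·
    · · · # · · ·
    · · · # · · ·
    · · · # · · ·
    · · · # · · ·
    · · · # # · ·
    · · · · # · ·
    · · · · · · ·
    · · · · · · ·
T1:
  2·area = 100  (B↔C swapped to make it positive)
  edge (2, 10)→(0, 2): d=(-2,-8) top-left  bias=+0
  edge (0, 2)→(12, 0): d=(12,-2) top-left  bias=+0
  edge (12, 0)→(2, 10): d=(-10,10) right/bottom  bias=-1
    (3,0)@(7, 1): e=[58,2,40] → #
    (4,0)@(9, 1): e=[74,6,20] → #
    (5,0)@(11, 1): e=[90,10,0] → ·  [on edge]
    (0,1)@(1, 3): e=[6,14,80] → #
    (1,1)@(3, 3): e=[22,18,60] → #
    (2,1)@(5, 3): e=[38,22,40] → #
    (4,1)@(9, 3): e=[70,30,0] → ·  [on edge]
    (0,2)@(1, 5): e=[2,38,60] → #
    (3,2)@(7, 5): e=[50,50,0] → ·  [on edge]
    (0,3)@(1, 7): e=[-2,62,40] → ·
    (1,3)@(3, 7): e=[14,66,20] → #
    (2,3)@(5, 7): e=[30,70,0] → ·  [on edge]
    (1,4)@(3, 9): e=[10,90,0] → ·  [on edge]
    (0,5)@(1, 11): e=[-10,110,0] → ·  [on edge]
  covered (10 px):
    · · · # # · ·
    # # # # · · ·
    # # # · · · ·
    · # · · · · ·
    · · · · · · ·
    · · · · · · ·
    · · · · · · ·
    · · · · · · ·
    · · · · · · ·
    · · · · · · ·
    · · · · · · ·
T2:
  2·area = 118
  edge (10, 16)→(2, 22): d=(-8,6) right/bottom  bias=-1
  edge (2, 22)→(9, 2): d=(7,-20) top-left  bias=+0
  edge (9, 2)→(10, 16): d=(1,14) right/bottom  bias=-1
    (4,1)@(9, 3): e=[110,7,1] → #
    (5,1)@(11, 3): e=[98,47,-27] → ·
    (4,2)@(9, 5): e=[94,21,3] → #
    (5,2)@(11, 5): e=[82,61,-25] → ·
    (4,3)@(9, 7): e=[78,35,5] → #
    (5,3)@(11, 7): e=[66,75,-23] → ·
    (3,4)@(7, 9): e=[74,9,35] → #
    (5,4)@(11, 9): e=[50,89,-21] → ·
    (3,5)@(7, 11): e=[58,23,37] → #
    (5,5)@(11, 11): e=[34,103,-19] → ·
    (3,6)@(7, 13): e=[42,37,39] → #
    (5,6)@(11, 13): e=[18,117,-17] → ·
  covered (16 px):
    · · · · · · ·
    · · · · # · ·
    · · · · # · ·
    · · · · # · ·
    · · · # # · ·
    · · · # # · ·
    · · · # # · ·
    · · # # # · ·
    · · # # · · ·
    · · # · · · ·
    · # · · · · ·
T3:
  2·area = 216
  edge (0, 6)→(12, 2): d=(12,-4) top-left  bias=+0
  edge (12, 2)→(6, 22): d=(-6,20) right/bottom  bias=-1
  edge (6, 22)→(0, 6): d=(-6,-16) top-left  bias=+0
    (4,1)@(9, 3): e=[0,54,162] → #  [on edge]
    (5,1)@(11, 3): e=[8,14,194] → #
    (6,1)@(13, 3): e=[16,-26,226] → ·
    (1,2)@(3, 5): e=[0,162,54] → #  [on edge]
    (2,2)@(5, 5): e=[8,122,86] → #
    (3,2)@(7, 5): e=[16,82,118] → #
    (6,2)@(13, 5): e=[40,-38,214] → ·
    (0,3)@(1, 7): e=[16,190,10] → #
    (5,3)@(11, 7): e=[56,-10,170] → ·
    (0,4)@(1, 9): e=[40,178,-2] → ·
    (1,4)@(3, 9): e=[48,138,30] → #
    (5,4)@(11, 9): e=[80,-22,158] → ·
  covered (28 px):
    · · · · · · ·
    · · · · # # ·
    · # # # # # ·
    # # # # # · ·
    · # # # # · ·
    · # # # # · ·
    · # # # · · ·
    · · # # · · ·
    · · # # · · ·
    · · # · · · ·
    · · · · · · ·
T4:
  2·area = 56
  edge (8, 10)→(0, 6): d=(-8,-4) top-left  bias=+0
  edge (0, 6)→(10, 4): d=(10,-2) top-left  bias=+0
  edge (10, 4)→(8, 10): d=(-2,6) right/bottom  bias=-1
    (5,0)@(11, 1): e=[84,-28,0] → ·  [on edge]
    (2,2)@(5, 5): e=[28,0,28] → #  [on edge]
    (3,2)@(7, 5): e=[36,4,16] → #
    (4,2)@(9, 5): e=[44,8,4] → #
    (5,2)@(11, 5): e=[52,12,-8] → ·
    (1,3)@(3, 7): e=[4,16,36] → #
    (4,3)@(9, 7): e=[28,28,0] → ·  [on edge]
    (1,4)@(3, 9): e=[-12,36,32] → ·
    (2,4)@(5, 9): e=[-4,40,20] → ·
    (3,4)@(7, 9): e=[4,44,8] → #
    (4,4)@(9, 9): e=[12,48,-4] → ·
    (3,5)@(7, 11): e=[-12,64,4] → ·
    (3,6)@(7, 13): e=[-28,84,0] → ·  [on edge]
    (2,9)@(5, 19): e=[-84,140,0] → ·  [on edge]
  covered (7 px):
    · · · · · · ·
    · · · · · · ·
    · · # # # · ·
    · # # # · · ·
    · · · # · · ·
    · · · · · · ·
    · · · · · · ·
    · · · · · · ·
    · · · · · · ·
    · · · · · · ·
    · · · · · · ·

Final: 68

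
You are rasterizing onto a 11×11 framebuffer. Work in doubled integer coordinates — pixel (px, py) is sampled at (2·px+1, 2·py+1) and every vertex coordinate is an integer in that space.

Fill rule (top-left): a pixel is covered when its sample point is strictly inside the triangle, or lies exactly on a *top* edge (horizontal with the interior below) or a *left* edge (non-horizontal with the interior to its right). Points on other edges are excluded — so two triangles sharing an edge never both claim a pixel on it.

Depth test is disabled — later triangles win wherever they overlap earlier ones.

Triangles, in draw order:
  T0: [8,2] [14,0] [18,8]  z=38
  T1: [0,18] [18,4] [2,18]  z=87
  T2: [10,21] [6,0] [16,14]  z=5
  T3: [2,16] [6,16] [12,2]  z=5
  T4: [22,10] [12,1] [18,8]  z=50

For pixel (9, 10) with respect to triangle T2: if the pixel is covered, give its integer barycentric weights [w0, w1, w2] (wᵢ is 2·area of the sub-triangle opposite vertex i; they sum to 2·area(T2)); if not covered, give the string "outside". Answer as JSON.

T0:
  2·area = 56
  edge (8, 2)→(14, 0): d=(6,-2) top-left  bias=+0
  edge (14, 0)→(18, 8): d=(4,8) right/bottom  bias=-1
  edge (18, 8)→(8, 2): d=(-10,-6) top-left  bias=+0
    (5,0)@(11, 1): e=[0,28,28] → X  [on edge]
    (6,0)@(13, 1): e=[4,12,40] → X
    (7,0)@(15, 1): e=[8,-4,52] → .
    (2,1)@(5, 3): e=[0,84,-28] → .  [on edge]
    (5,1)@(11, 3): e=[12,36,8] → X
    (7,1)@(15, 3): e=[20,4,32] → X
    (8,1)@(17, 3): e=[24,-12,44] → .
    (5,2)@(11, 5): e=[24,44,-12] → .
    (6,2)@(13, 5): e=[28,28,0] → X  [on edge]
    (8,2)@(17, 5): e=[36,-4,24] → .
    (6,3)@(13, 7): e=[40,36,-20] → .
    (7,3)@(15, 7): e=[44,20,-8] → .
  covered (8 px):
    . . . . . X X . . . .
    . . . . . X X X . . .
    . . . . . . X X . . .
    . . . . . . . . X . .
    . . . . . . . . . . .
    . . . . . . . . . . .
    . . . . . . . . . . .
    . . . . . . . . . . .
    . . . . . . . . . . .
    . . . . . . . . . . .
    . . . . . . . . . . .
T1:
  2·area = 28
  edge (0, 18)→(18, 4): d=(18,-14) top-left  bias=+0
  edge (18, 4)→(2, 18): d=(-16,14) right/bottom  bias=-1
  edge (2, 18)→(0, 18): d=(-2,0) right/bottom  bias=-1
    (4,5)@(9, 11): e=[0,14,14] → X  [on edge]
    (5,5)@(11, 11): e=[28,-14,14] → .
    (3,6)@(7, 13): e=[8,10,10] → X
    (4,6)@(9, 13): e=[36,-18,10] → .
    (2,7)@(5, 15): e=[16,6,6] → X
    (3,7)@(7, 15): e=[44,-22,6] → .
    (1,8)@(3, 17): e=[24,2,2] → X
    (2,8)@(5, 17): e=[52,-26,2] → .
    (1,9)@(3, 19): e=[60,-30,-2] → .
  covered (4 px):
    . . . . . . . . . . .
    . . . . . . . . . . .
    . . . . . . . . . . .
    . . . . . . . . . . .
    . . . . . . . . . . .
    . . . . X . . . . . .
    . . . X . . . . . . .
    . . X . . . . . . . .
    . X . . . . . . . . .
    . . . . . . . . . . .
    . . . . . . . . . . .
T2:
  2·area = 154
  edge (10, 21)→(6, 0): d=(-4,-21) top-left  bias=+0
  edge (6, 0)→(16, 14): d=(10,14) right/bottom  bias=-1
  edge (16, 14)→(10, 21): d=(-6,7) right/bottom  bias=-1
    (3,1)@(7, 3): e=[9,16,129] → X
    (4,1)@(9, 3): e=[51,-12,115] → .
    (3,2)@(7, 5): e=[1,36,117] → X
    (4,2)@(9, 5): e=[43,8,103] → X
    (5,2)@(11, 5): e=[85,-20,89] → .
    (3,3)@(7, 7): e=[-7,56,105] → .
    (4,3)@(9, 7): e=[35,28,91] → X
    (5,3)@(11, 7): e=[77,0,77] → .  [on edge]
    (4,4)@(9, 9): e=[27,48,79] → X
    (5,4)@(11, 9): e=[69,20,65] → X
    (6,4)@(13, 9): e=[111,-8,51] → .
    (4,5)@(9, 11): e=[19,68,67] → X
    (10,10)@(21, 21): e=[231,0,-77] → .  [on edge]
  covered (20 px):
    . . . . . . . . . . .
    . . . X . . . . . . .
    . . . X X . . . . . .
    . . . . X . . . . . .
    . . . . X X . . . . .
    . . . . X X X . . . .
    . . . . X X X X . . .
    . . . . X X X X . . .
    . . . . . X X . . . .
    . . . . . X . . . . .
    . . . . . . . . . . .
T3:
  2·area = 56  (B↔C swapped to make it positive)
  edge (2, 16)→(12, 2): d=(10,-14) top-left  bias=+0
  edge (12, 2)→(6, 16): d=(-6,14) right/bottom  bias=-1
  edge (6, 16)→(2, 16): d=(-4,0) right/bottom  bias=-1
    (4,3)@(9, 7): e=[8,12,36] → X
    (5,3)@(11, 7): e=[36,-16,36] → .
    (3,4)@(7, 9): e=[0,28,28] → X  [on edge]
    (4,4)@(9, 9): e=[28,0,28] → .  [on edge]
    (3,5)@(7, 11): e=[20,16,20] → X
    (4,5)@(9, 11): e=[48,-12,20] → .
    (2,6)@(5, 13): e=[12,32,12] → X
    (4,6)@(9, 13): e=[68,-24,12] → .
    (1,7)@(3, 15): e=[4,48,4] → X
    (3,7)@(7, 15): e=[60,-8,4] → .
    (1,8)@(3, 17): e=[24,36,-4] → .
    (2,8)@(5, 17): e=[52,8,-4] → .
  covered (7 px):
    . . . . . . . . . . .
    . . . . . . . . . . .
    . . . . . . . . . . .
    . . . . X . . . . . .
    . . . X . . . . . . .
    . . . X . . . . . . .
    . . X X . . . . . . .
    . X X . . . . . . . .
    . . . . . . . . . . .
    . . . . . . . . . . .
    . . . . . . . . . . .
T4:
  2·area = 16  (B↔C swapped to make it positive)
  edge (22, 10)→(18, 8): d=(-4,-2) top-left  bias=+0
  edge (18, 8)→(12, 1): d=(-6,-7) top-left  bias=+0
  edge (12, 1)→(22, 10): d=(10,9) right/bottom  bias=-1
  covered (0 px):
    . . . . . . . . . . .
    . . . . . . . . . . .
    . . . . . . . . . . .
    . . . . . . . . . . .
    . . . . . . . . . . .
    . . . . . . . . . . .
    . . . . . . . . . . .
    . . . . . . . . . . .
    . . . . . . . . . . .
    . . . . . . . . . . .
    . . . . . . . . . . .

Answer: "outside"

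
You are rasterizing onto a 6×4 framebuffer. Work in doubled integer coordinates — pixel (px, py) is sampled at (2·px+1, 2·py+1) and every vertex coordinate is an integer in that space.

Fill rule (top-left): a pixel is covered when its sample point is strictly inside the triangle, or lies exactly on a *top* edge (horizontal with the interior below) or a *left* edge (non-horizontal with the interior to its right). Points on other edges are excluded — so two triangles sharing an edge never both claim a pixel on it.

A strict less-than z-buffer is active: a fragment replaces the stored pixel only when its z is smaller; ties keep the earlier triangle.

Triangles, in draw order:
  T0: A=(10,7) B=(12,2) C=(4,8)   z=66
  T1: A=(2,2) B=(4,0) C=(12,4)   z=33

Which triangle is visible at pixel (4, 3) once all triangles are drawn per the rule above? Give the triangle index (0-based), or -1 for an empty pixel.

T0:
  2·area = 28  (B↔C swapped to make it positive)
  edge (10, 7)→(4, 8): d=(-6,1) right/bottom  bias=-1
  edge (4, 8)→(12, 2): d=(8,-6) top-left  bias=+0
  edge (12, 2)→(10, 7): d=(-2,5) right/bottom  bias=-1
    (5,1)@(11, 3): e=[23,2,3] → X
    (4,2)@(9, 5): e=[13,6,9] → X
    (5,2)@(11, 5): e=[11,18,-1] → .
    (3,3)@(7, 7): e=[3,10,15] → X
    (5,3)@(11, 7): e=[-1,34,-5] → .
  covered (4 px):
    . . . . . .
    . . . . . X
    . . . . X .
    . . . X X .
T1:
  2·area = 24
  edge (2, 2)→(4, 0): d=(2,-2) top-left  bias=+0
  edge (4, 0)→(12, 4): d=(8,4) right/bottom  bias=-1
  edge (12, 4)→(2, 2): d=(-10,-2) top-left  bias=+0
    (1,0)@(3, 1): e=[0,12,12] → X  [on edge]
    (2,0)@(5, 1): e=[4,4,16] → X
    (3,0)@(7, 1): e=[8,-4,20] → .
    (0,1)@(1, 3): e=[0,36,-12] → .  [on edge]
    (1,1)@(3, 3): e=[4,28,-8] → .
    (2,1)@(5, 3): e=[8,20,-4] → .
    (3,1)@(7, 3): e=[12,12,0] → X  [on edge]
    (4,1)@(9, 3): e=[16,4,4] → X
    (5,1)@(11, 3): e=[20,-4,8] → .
    (3,2)@(7, 5): e=[16,28,-20] → .
    (4,2)@(9, 5): e=[20,20,-16] → .
  covered (4 px):
    . X X . . .
    . . . X X .
    . . . . . .
    . . . . . .

Z-buffer (winner per pixel, '.' = empty):
  . 1 1 . . .
  . . . 1 1 0
  . . . . 0 .
  . . . 0 0 .

Result: 0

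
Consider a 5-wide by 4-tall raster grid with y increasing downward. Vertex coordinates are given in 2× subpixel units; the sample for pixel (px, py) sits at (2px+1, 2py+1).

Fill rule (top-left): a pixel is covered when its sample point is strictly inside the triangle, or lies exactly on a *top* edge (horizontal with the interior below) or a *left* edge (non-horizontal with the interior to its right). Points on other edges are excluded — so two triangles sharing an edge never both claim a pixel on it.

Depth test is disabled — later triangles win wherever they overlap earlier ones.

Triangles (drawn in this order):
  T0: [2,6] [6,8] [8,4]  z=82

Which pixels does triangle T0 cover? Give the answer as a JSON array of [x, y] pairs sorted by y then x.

T0:
  2·area = 20  (B↔C swapped to make it positive)
  edge (2, 6)→(8, 4): d=(6,-2) top-left  bias=+0
  edge (8, 4)→(6, 8): d=(-2,4) right/bottom  bias=-1
  edge (6, 8)→(2, 6): d=(-4,-2) top-left  bias=+0
    (2,2)@(5, 5): e=[0,10,10] → #  [on edge]
    (3,2)@(7, 5): e=[4,2,14] → #
    (4,2)@(9, 5): e=[8,-6,18] → ·
    (2,3)@(5, 7): e=[12,6,2] → #
    (3,3)@(7, 7): e=[16,-2,6] → ·
  covered (3 px):
    · · · · ·
    · · · · ·
    · · # # ·
    · · # · ·

Answer: [[2,2],[3,2],[2,3]]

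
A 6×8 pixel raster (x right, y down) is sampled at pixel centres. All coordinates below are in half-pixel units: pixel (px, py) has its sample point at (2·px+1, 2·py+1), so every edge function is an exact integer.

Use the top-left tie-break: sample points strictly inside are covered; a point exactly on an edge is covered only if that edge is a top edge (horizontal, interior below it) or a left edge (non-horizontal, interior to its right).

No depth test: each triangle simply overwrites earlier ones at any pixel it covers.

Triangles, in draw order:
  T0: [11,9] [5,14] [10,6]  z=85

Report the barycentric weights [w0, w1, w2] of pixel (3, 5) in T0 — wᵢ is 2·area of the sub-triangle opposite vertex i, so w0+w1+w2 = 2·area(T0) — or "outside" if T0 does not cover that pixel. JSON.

T0:
  2·area = 23
  edge (11, 9)→(5, 14): d=(-6,5) right/bottom  bias=-1
  edge (5, 14)→(10, 6): d=(5,-8) top-left  bias=+0
  edge (10, 6)→(11, 9): d=(1,3) right/bottom  bias=-1
    (4,1)@(9, 3): e=[46,-23,0] → ·  [on edge]
    (4,4)@(9, 9): e=[10,7,6] → █
    (5,4)@(11, 9): e=[0,23,0] → ·  [on edge]
    (3,5)@(7, 11): e=[8,1,14] → █
    (4,5)@(9, 11): e=[-2,17,8] → ·
    (3,6)@(7, 13): e=[-4,11,16] → ·
  covered (2 px):
    · · · · · ·
    · · · · · ·
    · · · · · ·
    · · · · · ·
    · · · · █ ·
    · · · █ · ·
    · · · · · ·
    · · · · · ·

Result: [1,14,8]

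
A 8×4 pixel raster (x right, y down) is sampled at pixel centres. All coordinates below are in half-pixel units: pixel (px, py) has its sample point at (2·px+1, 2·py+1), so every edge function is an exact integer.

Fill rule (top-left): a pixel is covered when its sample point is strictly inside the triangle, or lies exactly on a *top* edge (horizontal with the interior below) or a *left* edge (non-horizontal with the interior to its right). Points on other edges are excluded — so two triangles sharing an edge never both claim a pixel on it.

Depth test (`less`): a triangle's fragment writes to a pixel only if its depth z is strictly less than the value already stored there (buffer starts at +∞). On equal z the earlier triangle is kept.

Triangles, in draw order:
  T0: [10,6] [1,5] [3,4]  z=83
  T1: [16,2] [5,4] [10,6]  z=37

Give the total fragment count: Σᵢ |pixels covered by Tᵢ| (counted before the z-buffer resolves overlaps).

T0:
  2·area = 11
  edge (10, 6)→(1, 5): d=(-9,-1) top-left  bias=+0
  edge (1, 5)→(3, 4): d=(2,-1) top-left  bias=+0
  edge (3, 4)→(10, 6): d=(7,2) right/bottom  bias=-1
    (4,0)@(9, 1): e=[44,0,-33] → .  [on edge]
    (2,1)@(5, 3): e=[22,0,-11] → .  [on edge]
    (0,2)@(1, 5): e=[0,0,11] → X  [on edge]
    (1,2)@(3, 5): e=[2,2,7] → X
    (2,2)@(5, 5): e=[4,4,3] → X
    (3,2)@(7, 5): e=[6,6,-1] → .
    (0,3)@(1, 7): e=[-18,4,25] → .
    (1,3)@(3, 7): e=[-16,6,21] → .
    (2,3)@(5, 7): e=[-14,8,17] → .
  covered (3 px):
    . . . . . . . .
    . . . . . . . .
    X X X . . . . .
    . . . . . . . .
T1:
  2·area = 32  (B↔C swapped to make it positive)
  edge (16, 2)→(10, 6): d=(-6,4) right/bottom  bias=-1
  edge (10, 6)→(5, 4): d=(-5,-2) top-left  bias=+0
  edge (5, 4)→(16, 2): d=(11,-2) top-left  bias=+0
    (5,1)@(11, 3): e=[14,17,1] → X
    (6,1)@(13, 3): e=[6,21,5] → X
    (7,1)@(15, 3): e=[-2,25,9] → .
    (4,2)@(9, 5): e=[10,3,19] → X
    (6,2)@(13, 5): e=[-6,11,27] → .
    (4,3)@(9, 7): e=[-2,-7,41] → .
    (5,3)@(11, 7): e=[-10,-3,45] → .
  covered (4 px):
    . . . . . . . .
    . . . . . X X .
    . . . . X X . .
    . . . . . . . .

Result: 7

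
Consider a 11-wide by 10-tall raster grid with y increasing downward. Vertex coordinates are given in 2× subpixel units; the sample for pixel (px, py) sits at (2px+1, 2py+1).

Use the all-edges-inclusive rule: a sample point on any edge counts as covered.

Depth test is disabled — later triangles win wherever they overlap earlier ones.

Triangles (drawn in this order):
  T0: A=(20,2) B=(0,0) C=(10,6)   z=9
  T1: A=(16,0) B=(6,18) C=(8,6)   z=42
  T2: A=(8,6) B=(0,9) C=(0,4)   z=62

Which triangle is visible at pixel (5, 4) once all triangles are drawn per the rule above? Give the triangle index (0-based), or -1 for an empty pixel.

T0:
  2·area = 100  (B↔C swapped to make it positive)
  edge (20, 2)→(10, 6): d=(-10,4) inclusive
  edge (10, 6)→(0, 0): d=(-10,-6) inclusive
  edge (0, 0)→(20, 2): d=(20,2) inclusive
    (1,0)@(3, 1): e=[78,8,14] → #
    (2,0)@(5, 1): e=[70,20,10] → #
    (3,0)@(7, 1): e=[62,32,6] → #
    (4,0)@(9, 1): e=[54,44,2] → #
    (5,0)@(11, 1): e=[46,56,-2] → ·
    (1,1)@(3, 3): e=[58,-12,54] → ·
    (2,1)@(5, 3): e=[50,0,50] → #  [on edge]
    (5,1)@(11, 3): e=[26,36,38] → #
    (6,1)@(13, 3): e=[18,48,34] → #
    (7,1)@(15, 3): e=[10,60,30] → #
    (8,1)@(17, 3): e=[2,72,26] → #
    (9,1)@(19, 3): e=[-6,84,22] → ·
    (7,4)@(15, 9): e=[-50,0,150] → ·  [on edge]
  covered (13 px):
    · # # # # · · · · · ·
    · · # # # # # # # · ·
    · · · · # # · · · · ·
    · · · · · · · · · · ·
    · · · · · · · · · · ·
    · · · · · · · · · · ·
    · · · · · · · · · · ·
    · · · · · · · · · · ·
    · · · · · · · · · · ·
    · · · · · · · · · · ·
T1:
  2·area = 84
  edge (16, 0)→(6, 18): d=(-10,18) inclusive
  edge (6, 18)→(8, 6): d=(2,-12) inclusive
  edge (8, 6)→(16, 0): d=(8,-6) inclusive
    (7,0)@(15, 1): e=[8,74,2] → #
    (8,0)@(17, 1): e=[-28,98,14] → ·
    (6,1)@(13, 3): e=[24,54,6] → #
    (7,1)@(15, 3): e=[-12,78,18] → ·
    (5,2)@(11, 5): e=[40,34,10] → #
    (7,2)@(15, 5): e=[-32,82,34] → ·
    (4,3)@(9, 7): e=[56,14,14] → #
    (6,3)@(13, 7): e=[-16,62,38] → ·
    (4,4)@(9, 9): e=[36,18,30] → #
    (5,4)@(11, 9): e=[0,42,42] → #  [on edge]
    (6,4)@(13, 9): e=[-36,66,54] → ·
    (4,5)@(9, 11): e=[16,22,46] → #
  covered (11 px):
    · · · · · · · # · · ·
    · · · · · · # · · · ·
    · · · · · # # · · · ·
    · · · · # # · · · · ·
    · · · · # # · · · · ·
    · · · · # · · · · · ·
    · · · # · · · · · · ·
    · · · # · · · · · · ·
    · · · · · · · · · · ·
    · · · · · · · · · · ·
T2:
  2·area = 40
  edge (8, 6)→(0, 9): d=(-8,3) inclusive
  edge (0, 9)→(0, 4): d=(0,-5) inclusive
  edge (0, 4)→(8, 6): d=(8,2) inclusive
    (0,2)@(1, 5): e=[29,5,6] → #
    (1,2)@(3, 5): e=[23,15,2] → #
    (2,2)@(5, 5): e=[17,25,-2] → ·
    (0,3)@(1, 7): e=[13,5,22] → #
    (2,3)@(5, 7): e=[1,25,14] → #
    (3,3)@(7, 7): e=[-5,35,10] → ·
    (0,4)@(1, 9): e=[-3,5,38] → ·
    (1,4)@(3, 9): e=[-9,15,34] → ·
    (2,4)@(5, 9): e=[-15,25,30] → ·
  covered (5 px):
    · · · · · · · · · · ·
    · · · · · · · · · · ·
    # # · · · · · · · · ·
    # # # · · · · · · · ·
    · · · · · · · · · · ·
    · · · · · · · · · · ·
    · · · · · · · · · · ·
    · · · · · · · · · · ·
    · · · · · · · · · · ·
    · · · · · · · · · · ·

Z-buffer (winner per pixel, '.' = empty):
  . 0 0 0 0 . . 1 . . .
  . . 0 0 0 0 1 0 0 . .
  2 2 . . 0 1 1 . . . .
  2 2 2 . 1 1 . . . . .
  . . . . 1 1 . . . . .
  . . . . 1 . . . . . .
  . . . 1 . . . . . . .
  . . . 1 . . . . . . .
  . . . . . . . . . . .
  . . . . . . . . . . .

Final: 1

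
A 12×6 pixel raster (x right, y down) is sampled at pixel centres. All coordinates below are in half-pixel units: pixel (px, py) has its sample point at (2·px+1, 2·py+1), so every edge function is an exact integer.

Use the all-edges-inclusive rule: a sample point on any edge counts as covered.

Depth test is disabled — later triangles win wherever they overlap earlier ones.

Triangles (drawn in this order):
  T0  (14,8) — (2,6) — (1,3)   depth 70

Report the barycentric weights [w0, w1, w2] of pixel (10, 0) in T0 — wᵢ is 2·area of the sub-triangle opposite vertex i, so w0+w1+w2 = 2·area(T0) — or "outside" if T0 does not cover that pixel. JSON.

T0:
  2·area = 34
  edge (14, 8)→(2, 6): d=(-12,-2) inclusive
  edge (2, 6)→(1, 3): d=(-1,-3) inclusive
  edge (1, 3)→(14, 8): d=(13,5) inclusive
    (0,1)@(1, 3): e=[34,0,0] → #  [on edge]
    (1,1)@(3, 3): e=[38,6,-10] → ·
    (0,2)@(1, 5): e=[10,-2,26] → ·
    (1,2)@(3, 5): e=[14,4,16] → #
    (2,2)@(5, 5): e=[18,10,6] → #
    (3,2)@(7, 5): e=[22,16,-4] → ·
    (1,3)@(3, 7): e=[-10,2,42] → ·
    (2,3)@(5, 7): e=[-6,8,32] → ·
    (4,3)@(9, 7): e=[2,20,12] → #
    (5,3)@(11, 7): e=[6,26,2] → #
    (6,3)@(13, 7): e=[10,32,-8] → ·
    (1,4)@(3, 9): e=[-34,0,68] → ·  [on edge]
  covered (5 px):
    · · · · · · · · · · · ·
    # · · · · · · · · · · ·
    · # # · · · · · · · · ·
    · · · · # # · · · · · ·
    · · · · · · · · · · · ·
    · · · · · · · · · · · ·

Result: "outside"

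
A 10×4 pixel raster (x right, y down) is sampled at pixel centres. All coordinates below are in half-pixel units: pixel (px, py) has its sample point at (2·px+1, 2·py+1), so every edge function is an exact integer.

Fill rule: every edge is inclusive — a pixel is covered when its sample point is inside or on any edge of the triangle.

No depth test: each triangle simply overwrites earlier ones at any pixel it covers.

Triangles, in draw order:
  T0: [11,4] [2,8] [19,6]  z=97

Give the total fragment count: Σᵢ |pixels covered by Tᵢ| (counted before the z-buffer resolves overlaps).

T0:
  2·area = 50  (B↔C swapped to make it positive)
  edge (11, 4)→(19, 6): d=(8,2) inclusive
  edge (19, 6)→(2, 8): d=(-17,2) inclusive
  edge (2, 8)→(11, 4): d=(9,-4) inclusive
    (3,1)@(7, 3): e=[0,75,-25] → ·  [on edge]
    (4,2)@(9, 5): e=[12,37,1] → #
    (5,2)@(11, 5): e=[8,33,9] → #
    (6,2)@(13, 5): e=[4,29,17] → #
    (7,2)@(15, 5): e=[0,25,25] → #  [on edge]
    (8,2)@(17, 5): e=[-4,21,33] → ·
    (2,3)@(5, 7): e=[36,11,3] → #
    (3,3)@(7, 7): e=[32,7,11] → #
    (5,3)@(11, 7): e=[24,-1,27] → ·
    (6,3)@(13, 7): e=[20,-5,35] → ·
    (7,3)@(15, 7): e=[16,-9,43] → ·
  covered (7 px):
    · · · · · · · · · ·
    · · · · · · · · · ·
    · · · · # # # # · ·
    · · # # # · · · · ·

Result: 7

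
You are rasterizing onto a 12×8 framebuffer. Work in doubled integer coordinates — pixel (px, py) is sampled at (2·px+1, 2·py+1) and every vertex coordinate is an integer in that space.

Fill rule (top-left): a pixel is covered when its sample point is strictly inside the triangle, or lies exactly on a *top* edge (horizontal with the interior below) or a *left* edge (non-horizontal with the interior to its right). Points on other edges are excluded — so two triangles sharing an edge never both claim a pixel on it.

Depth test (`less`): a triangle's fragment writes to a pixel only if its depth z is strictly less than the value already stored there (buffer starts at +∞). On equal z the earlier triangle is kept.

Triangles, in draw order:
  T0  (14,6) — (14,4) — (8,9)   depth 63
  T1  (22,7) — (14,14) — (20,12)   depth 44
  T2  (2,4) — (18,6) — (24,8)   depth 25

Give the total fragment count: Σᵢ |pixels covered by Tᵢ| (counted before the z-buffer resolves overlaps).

T0:
  2·area = 12  (B↔C swapped to make it positive)
  edge (14, 6)→(8, 9): d=(-6,3) right/bottom  bias=-1
  edge (8, 9)→(14, 4): d=(6,-5) top-left  bias=+0
  edge (14, 4)→(14, 6): d=(0,2) right/bottom  bias=-1
    (6,2)@(13, 5): e=[9,1,2] → X
    (7,2)@(15, 5): e=[3,11,-2] → .
    (5,3)@(11, 7): e=[3,3,6] → X
    (6,3)@(13, 7): e=[-3,13,2] → .
    (5,4)@(11, 9): e=[-9,15,6] → .
  covered (2 px):
    . . . . . . . . . . . .
    . . . . . . . . . . . .
    . . . . . . X . . . . .
    . . . . . X . . . . . .
    . . . . . . . . . . . .
    . . . . . . . . . . . .
    . . . . . . . . . . . .
    . . . . . . . . . . . .
T1:
  2·area = 26  (B↔C swapped to make it positive)
  edge (22, 7)→(20, 12): d=(-2,5) right/bottom  bias=-1
  edge (20, 12)→(14, 14): d=(-6,2) right/bottom  bias=-1
  edge (14, 14)→(22, 7): d=(8,-7) top-left  bias=+0
    (10,4)@(21, 9): e=[1,16,9] → X
    (11,4)@(23, 9): e=[-9,12,23] → .
    (9,5)@(19, 11): e=[7,8,11] → X
    (10,5)@(21, 11): e=[-3,4,25] → .
    (11,5)@(23, 11): e=[-13,0,39] → .  [on edge]
    (8,6)@(17, 13): e=[13,0,13] → .  [on edge]
    (9,6)@(19, 13): e=[3,-4,27] → .
    (5,7)@(11, 15): e=[39,0,-13] → .  [on edge]
  covered (2 px):
    . . . . . . . . . . . .
    . . . . . . . . . . . .
    . . . . . . . . . . . .
    . . . . . . . . . . . .
    . . . . . . . . . . X .
    . . . . . . . . . X . .
    . . . . . . . . . . . .
    . . . . . . . . . . . .
T2:
  2·area = 20
  edge (2, 4)→(18, 6): d=(16,2) right/bottom  bias=-1
  edge (18, 6)→(24, 8): d=(6,2) right/bottom  bias=-1
  edge (24, 8)→(2, 4): d=(-22,-4) top-left  bias=+0
    (1,0)@(3, 1): e=[-50,0,70] → .  [on edge]
    (4,1)@(9, 3): e=[-30,0,50] → .  [on edge]
    (4,2)@(9, 5): e=[2,12,6] → X
    (5,2)@(11, 5): e=[-2,8,14] → .
    (7,2)@(15, 5): e=[-10,0,30] → .  [on edge]
    (4,3)@(9, 7): e=[34,24,-38] → .
    (9,3)@(19, 7): e=[14,4,2] → X
    (10,3)@(21, 7): e=[10,0,10] → .  [on edge]
    (9,4)@(19, 9): e=[46,16,-42] → .
  covered (2 px):
    . . . . . . . . . . . .
    . . . . . . . . . . . .
    . . . . X . . . . . . .
    . . . . . . . . . X . .
    . . . . . . . . . . . .
    . . . . . . . . . . . .
    . . . . . . . . . . . .
    . . . . . . . . . . . .

Answer: 6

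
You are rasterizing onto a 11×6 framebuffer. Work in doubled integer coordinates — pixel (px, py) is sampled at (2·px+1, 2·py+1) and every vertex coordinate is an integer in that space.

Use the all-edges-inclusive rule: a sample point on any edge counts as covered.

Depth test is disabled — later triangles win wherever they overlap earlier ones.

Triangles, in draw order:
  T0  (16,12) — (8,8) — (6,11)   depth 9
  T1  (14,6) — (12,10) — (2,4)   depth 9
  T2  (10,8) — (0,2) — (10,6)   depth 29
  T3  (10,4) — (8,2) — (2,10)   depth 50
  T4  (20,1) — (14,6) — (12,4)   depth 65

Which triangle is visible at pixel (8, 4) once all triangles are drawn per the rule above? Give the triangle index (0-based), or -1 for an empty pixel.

T0:
  2·area = 32  (B↔C swapped to make it positive)
  edge (16, 12)→(6, 11): d=(-10,-1) inclusive
  edge (6, 11)→(8, 8): d=(2,-3) inclusive
  edge (8, 8)→(16, 12): d=(8,4) inclusive
    (4,4)@(9, 9): e=[23,5,4] → █
    (5,4)@(11, 9): e=[25,11,-4] → ·
    (3,5)@(7, 11): e=[1,3,28] → █
    (5,5)@(11, 11): e=[5,15,12] → █
    (6,5)@(13, 11): e=[7,21,4] → █
    (7,5)@(15, 11): e=[9,27,-4] → ·
  covered (5 px):
    · · · · · · · · · · ·
    · · · · · · · · · · ·
    · · · · · · · · · · ·
    · · · · · · · · · · ·
    · · · · █ · · · · · ·
    · · · █ █ █ █ · · · ·
T1:
  2·area = 52
  edge (14, 6)→(12, 10): d=(-2,4) inclusive
  edge (12, 10)→(2, 4): d=(-10,-6) inclusive
  edge (2, 4)→(14, 6): d=(12,2) inclusive
    (2,2)@(5, 5): e=[38,8,6] → █
    (3,2)@(7, 5): e=[30,20,2] → █
    (4,2)@(9, 5): e=[22,32,-2] → ·
    (2,3)@(5, 7): e=[34,-12,30] → ·
    (3,3)@(7, 7): e=[26,0,26] → █  [on edge]
    (4,3)@(9, 7): e=[18,12,22] → █
    (5,3)@(11, 7): e=[10,24,18] → █
    (6,3)@(13, 7): e=[2,36,14] → █
    (7,3)@(15, 7): e=[-6,48,10] → ·
    (3,4)@(7, 9): e=[22,-20,50] → ·
    (4,4)@(9, 9): e=[14,-8,46] → ·
    (5,4)@(11, 9): e=[6,4,42] → █
  covered (7 px):
    · · · · · · · · · · ·
    · · · · · · · · · · ·
    · · █ █ · · · · · · ·
    · · · █ █ █ █ · · · ·
    · · · · · █ · · · · ·
    · · · · · · · · · · ·
T2:
  2·area = 20
  edge (10, 8)→(0, 2): d=(-10,-6) inclusive
  edge (0, 2)→(10, 6): d=(10,4) inclusive
  edge (10, 6)→(10, 8): d=(0,2) inclusive
    (2,2)@(5, 5): e=[0,10,10] → █  [on edge]
    (3,2)@(7, 5): e=[12,2,6] → █
    (4,2)@(9, 5): e=[24,-6,2] → ·
    (2,3)@(5, 7): e=[-20,30,10] → ·
    (3,3)@(7, 7): e=[-8,22,6] → ·
    (4,3)@(9, 7): e=[4,14,2] → █
    (5,3)@(11, 7): e=[16,6,-2] → ·
    (4,4)@(9, 9): e=[-16,34,2] → ·
    (7,5)@(15, 11): e=[0,30,-10] → ·  [on edge]
  covered (3 px):
    · · · · · · · · · · ·
    · · · · · · · · · · ·
    · · █ █ · · · · · · ·
    · · · · █ · · · · · ·
    · · · · · · · · · · ·
    · · · · · · · · · · ·
T3:
  2·area = 28  (B↔C swapped to make it positive)
  edge (10, 4)→(2, 10): d=(-8,6) inclusive
  edge (2, 10)→(8, 2): d=(6,-8) inclusive
  edge (8, 2)→(10, 4): d=(2,2) inclusive
    (3,0)@(7, 1): e=[42,-14,0] → ·  [on edge]
    (4,1)@(9, 3): e=[14,14,0] → █  [on edge]
    (5,1)@(11, 3): e=[2,30,-4] → ·
    (3,2)@(7, 5): e=[10,10,8] → █
    (4,2)@(9, 5): e=[-2,26,4] → ·
    (5,2)@(11, 5): e=[-14,42,0] → ·  [on edge]
    (2,3)@(5, 7): e=[6,6,16] → █
    (3,3)@(7, 7): e=[-6,22,12] → ·
    (6,3)@(13, 7): e=[-42,70,0] → ·  [on edge]
    (1,4)@(3, 9): e=[2,2,24] → █
    (2,4)@(5, 9): e=[-10,18,20] → ·
    (7,4)@(15, 9): e=[-70,98,0] → ·  [on edge]
    (8,5)@(17, 11): e=[-98,126,0] → ·  [on edge]
  covered (4 px):
    · · · · · · · · · · ·
    · · · · █ · · · · · ·
    · · · █ · · · · · · ·
    · · █ · · · · · · · ·
    · █ · · · · · · · · ·
    · · · · · · · · · · ·
T4:
  2·area = 22
  edge (20, 1)→(14, 6): d=(-6,5) inclusive
  edge (14, 6)→(12, 4): d=(-2,-2) inclusive
  edge (12, 4)→(20, 1): d=(8,-3) inclusive
    (4,0)@(9, 1): e=[55,0,-33] → ·  [on edge]
    (5,1)@(11, 3): e=[33,0,-11] → ·  [on edge]
    (7,1)@(15, 3): e=[13,8,1] → █
    (8,1)@(17, 3): e=[3,12,7] → █
    (9,1)@(19, 3): e=[-7,16,13] → ·
    (6,2)@(13, 5): e=[11,0,11] → █  [on edge]
    (8,2)@(17, 5): e=[-9,8,23] → ·
    (6,3)@(13, 7): e=[-1,-4,27] → ·
    (7,3)@(15, 7): e=[-11,0,33] → ·  [on edge]
    (8,4)@(17, 9): e=[-33,0,55] → ·  [on edge]
    (9,5)@(19, 11): e=[-55,0,77] → ·  [on edge]
  covered (4 px):
    · · · · · · · · · · ·
    · · · · · · · █ █ · ·
    · · · · · · █ █ · · ·
    · · · · · · · · · · ·
    · · · · · · · · · · ·
    · · · · · · · · · · ·

Z-buffer (winner per pixel, '.' = empty):
  . . . . . . . . . . .
  . . . . 3 . . 4 4 . .
  . . 2 3 . . 4 4 . . .
  . . 3 1 2 1 1 . . . .
  . 3 . . 0 1 . . . . .
  . . . 0 0 0 0 . . . .

Result: -1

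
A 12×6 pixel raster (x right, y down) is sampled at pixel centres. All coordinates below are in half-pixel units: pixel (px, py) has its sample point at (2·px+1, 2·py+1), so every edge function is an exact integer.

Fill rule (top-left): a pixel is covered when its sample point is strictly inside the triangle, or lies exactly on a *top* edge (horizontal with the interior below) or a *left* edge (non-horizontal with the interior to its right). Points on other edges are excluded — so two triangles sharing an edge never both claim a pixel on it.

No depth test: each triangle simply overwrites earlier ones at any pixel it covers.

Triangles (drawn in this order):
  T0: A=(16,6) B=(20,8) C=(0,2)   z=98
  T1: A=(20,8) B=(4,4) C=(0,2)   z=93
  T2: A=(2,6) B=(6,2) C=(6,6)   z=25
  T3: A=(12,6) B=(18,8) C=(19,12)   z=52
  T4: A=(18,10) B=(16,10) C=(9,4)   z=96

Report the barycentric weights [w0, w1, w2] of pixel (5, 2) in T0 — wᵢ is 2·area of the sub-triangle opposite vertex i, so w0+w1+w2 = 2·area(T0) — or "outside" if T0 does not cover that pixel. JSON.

T0:
  2·area = 16
  edge (16, 6)→(20, 8): d=(4,2) right/bottom  bias=-1
  edge (20, 8)→(0, 2): d=(-20,-6) top-left  bias=+0
  edge (0, 2)→(16, 6): d=(16,4) right/bottom  bias=-1
    (5,2)@(11, 5): e=[6,6,4] → #
    (6,2)@(13, 5): e=[2,18,-4] → ·
    (5,3)@(11, 7): e=[14,-34,36] → ·
    (8,3)@(17, 7): e=[2,2,12] → #
    (9,3)@(19, 7): e=[-2,14,4] → ·
    (8,4)@(17, 9): e=[10,-38,44] → ·
  covered (2 px):
    · · · · · · · · · · · ·
    · · · · · · · · · · · ·
    · · · · · # · · · · · ·
    · · · · · · · · # · · ·
    · · · · · · · · · · · ·
    · · · · · · · · · · · ·
T1:
  2·area = 16
  edge (20, 8)→(4, 4): d=(-16,-4) top-left  bias=+0
  edge (4, 4)→(0, 2): d=(-4,-2) top-left  bias=+0
  edge (0, 2)→(20, 8): d=(20,6) right/bottom  bias=-1
    (1,1)@(3, 3): e=[12,2,2] → #
    (2,1)@(5, 3): e=[20,6,-10] → ·
    (1,2)@(3, 5): e=[-20,-6,42] → ·
    (4,2)@(9, 5): e=[4,6,6] → #
    (5,2)@(11, 5): e=[12,10,-6] → ·
    (4,3)@(9, 7): e=[-28,-2,46] → ·
  covered (2 px):
    · · · · · · · · · · · ·
    · # · · · · · · · · · ·
    · · · · # · · · · · · ·
    · · · · · · · · · · · ·
    · · · · · · · · · · · ·
    · · · · · · · · · · · ·
T2:
  2·area = 16
  edge (2, 6)→(6, 2): d=(4,-4) top-left  bias=+0
  edge (6, 2)→(6, 6): d=(0,4) right/bottom  bias=-1
  edge (6, 6)→(2, 6): d=(-4,0) right/bottom  bias=-1
    (3,0)@(7, 1): e=[0,-4,20] → ·  [on edge]
    (2,1)@(5, 3): e=[0,4,12] → #  [on edge]
    (3,1)@(7, 3): e=[8,-4,12] → ·
    (1,2)@(3, 5): e=[0,12,4] → #  [on edge]
    (3,2)@(7, 5): e=[16,-4,4] → ·
    (0,3)@(1, 7): e=[0,20,-4] → ·  [on edge]
    (1,3)@(3, 7): e=[8,12,-4] → ·
    (2,3)@(5, 7): e=[16,4,-4] → ·
  covered (3 px):
    · · · · · · · · · · · ·
    · · # · · · · · · · · ·
    · # # · · · · · · · · ·
    · · · · · · · · · · · ·
    · · · · · · · · · · · ·
    · · · · · · · · · · · ·
T3:
  2·area = 22
  edge (12, 6)→(18, 8): d=(6,2) right/bottom  bias=-1
  edge (18, 8)→(19, 12): d=(1,4) right/bottom  bias=-1
  edge (19, 12)→(12, 6): d=(-7,-6) top-left  bias=+0
    (1,1)@(3, 3): e=[0,55,-33] → ·  [on edge]
    (4,2)@(9, 5): e=[0,33,-11] → ·  [on edge]
    (7,3)@(15, 7): e=[0,11,11] → ·  [on edge]
    (8,4)@(17, 9): e=[8,5,9] → #
    (9,4)@(19, 9): e=[4,-3,21] → ·
    (10,4)@(21, 9): e=[0,-11,33] → ·  [on edge]
    (8,5)@(17, 11): e=[20,7,-5] → ·
  covered (1 px):
    · · · · · · · · · · · ·
    · · · · · · · · · · · ·
    · · · · · · · · · · · ·
    · · · · · · · · · · · ·
    · · · · · · · · # · · ·
    · · · · · · · · · · · ·
T4:
  2·area = 12
  edge (18, 10)→(16, 10): d=(-2,0) right/bottom  bias=-1
  edge (16, 10)→(9, 4): d=(-7,-6) top-left  bias=+0
  edge (9, 4)→(18, 10): d=(9,6) right/bottom  bias=-1
    (6,3)@(13, 7): e=[6,3,3] → #
    (7,3)@(15, 7): e=[6,15,-9] → ·
    (6,4)@(13, 9): e=[2,-11,21] → ·
    (7,4)@(15, 9): e=[2,1,9] → #
    (8,4)@(17, 9): e=[2,13,-3] → ·
    (7,5)@(15, 11): e=[-2,-13,27] → ·
  covered (2 px):
    · · · · · · · · · · · ·
    · · · · · · · · · · · ·
    · · · · · · · · · · · ·
    · · · · · · # · · · · ·
    · · · · · · · # · · · ·
    · · · · · · · · · · · ·

Result: [6,4,6]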